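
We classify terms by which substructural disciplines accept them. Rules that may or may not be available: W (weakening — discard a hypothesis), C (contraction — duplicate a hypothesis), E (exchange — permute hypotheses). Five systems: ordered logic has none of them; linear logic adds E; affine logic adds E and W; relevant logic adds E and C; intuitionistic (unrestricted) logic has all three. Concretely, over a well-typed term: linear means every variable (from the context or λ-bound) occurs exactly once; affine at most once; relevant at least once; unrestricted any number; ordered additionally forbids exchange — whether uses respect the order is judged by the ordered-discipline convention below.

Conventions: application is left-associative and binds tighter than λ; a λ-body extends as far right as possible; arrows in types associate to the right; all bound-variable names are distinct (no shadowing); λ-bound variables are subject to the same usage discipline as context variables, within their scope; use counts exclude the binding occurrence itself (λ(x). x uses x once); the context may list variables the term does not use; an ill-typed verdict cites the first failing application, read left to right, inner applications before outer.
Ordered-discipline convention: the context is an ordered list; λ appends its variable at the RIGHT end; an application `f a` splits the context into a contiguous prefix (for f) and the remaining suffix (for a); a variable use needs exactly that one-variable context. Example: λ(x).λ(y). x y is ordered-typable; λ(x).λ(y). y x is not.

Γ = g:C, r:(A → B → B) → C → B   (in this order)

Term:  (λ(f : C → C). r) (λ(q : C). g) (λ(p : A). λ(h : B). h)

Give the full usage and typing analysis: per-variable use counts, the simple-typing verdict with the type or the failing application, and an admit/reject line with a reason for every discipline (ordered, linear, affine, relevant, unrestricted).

variable uses: g: 1×, r: 1×, f (λ-bound): 0×, q (λ-bound): 0×, p (λ-bound): 0×, h (λ-bound): 1×
uses in reading order: r, g, h
typing: ✓ — C → B
ordered: ✗, f, q, p never used (weakening)
linear: ✗, f, q, p never used (weakening)
affine: ✓, g, r, f, q, p, h: no repeats, contraction unneeded
relevant: ✗, f, q, p never used (weakening)
unrestricted: ✓, type-checks (C → B) and nothing is barred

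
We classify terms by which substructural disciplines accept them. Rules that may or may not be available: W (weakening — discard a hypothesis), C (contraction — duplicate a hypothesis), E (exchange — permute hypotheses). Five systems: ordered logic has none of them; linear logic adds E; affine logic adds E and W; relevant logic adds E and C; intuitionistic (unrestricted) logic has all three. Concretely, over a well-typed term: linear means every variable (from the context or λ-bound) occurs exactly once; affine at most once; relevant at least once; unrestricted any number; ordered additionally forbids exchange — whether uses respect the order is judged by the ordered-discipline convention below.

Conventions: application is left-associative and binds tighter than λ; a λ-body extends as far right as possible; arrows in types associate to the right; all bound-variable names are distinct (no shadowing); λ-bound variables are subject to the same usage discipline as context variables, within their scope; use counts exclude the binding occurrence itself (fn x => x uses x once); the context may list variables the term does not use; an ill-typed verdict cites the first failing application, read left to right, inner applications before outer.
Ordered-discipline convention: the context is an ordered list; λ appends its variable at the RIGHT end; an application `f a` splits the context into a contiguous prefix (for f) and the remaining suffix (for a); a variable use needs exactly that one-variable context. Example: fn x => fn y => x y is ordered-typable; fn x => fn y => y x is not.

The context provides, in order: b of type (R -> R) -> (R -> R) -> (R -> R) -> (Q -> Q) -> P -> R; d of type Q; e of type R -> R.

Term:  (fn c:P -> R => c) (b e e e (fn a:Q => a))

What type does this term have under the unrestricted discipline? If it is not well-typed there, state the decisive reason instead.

term : P -> R
use counts: b=1, d=0, e=3, c (λ-bound)=1, a (λ-bound)=1
use order (left to right): c, b, e, e, e, a
typing: well-typed at P -> R
all disciplines: ordered ✗ · linear ✗ · affine ✗ · relevant ✗ · unrestricted ✓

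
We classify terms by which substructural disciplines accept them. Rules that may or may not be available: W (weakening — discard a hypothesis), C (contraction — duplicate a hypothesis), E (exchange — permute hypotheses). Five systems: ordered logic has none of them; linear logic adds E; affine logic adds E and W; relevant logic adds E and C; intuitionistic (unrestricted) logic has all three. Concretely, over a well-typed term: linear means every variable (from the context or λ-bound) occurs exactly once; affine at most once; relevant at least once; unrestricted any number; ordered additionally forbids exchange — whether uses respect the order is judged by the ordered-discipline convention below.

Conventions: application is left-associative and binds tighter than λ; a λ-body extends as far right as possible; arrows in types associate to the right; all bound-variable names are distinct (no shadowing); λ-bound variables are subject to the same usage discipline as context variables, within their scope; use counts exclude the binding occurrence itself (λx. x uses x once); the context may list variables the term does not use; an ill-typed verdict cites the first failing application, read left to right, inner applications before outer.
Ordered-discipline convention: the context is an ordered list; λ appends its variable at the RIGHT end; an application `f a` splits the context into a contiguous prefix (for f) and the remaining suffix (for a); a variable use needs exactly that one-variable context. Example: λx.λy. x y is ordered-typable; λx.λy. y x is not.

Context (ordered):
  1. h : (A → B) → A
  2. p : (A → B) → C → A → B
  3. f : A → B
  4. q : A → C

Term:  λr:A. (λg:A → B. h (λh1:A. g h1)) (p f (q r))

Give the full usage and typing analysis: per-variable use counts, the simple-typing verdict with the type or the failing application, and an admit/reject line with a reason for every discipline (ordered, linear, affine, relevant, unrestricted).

counts: h ×1; p ×1; f ×1; q ×1; r [bound] ×1; g [bound] ×1; h1 [bound] ×1
use order (left to right): h, g, h1, p, f, q, r
typing: the term checks, with type A → A
ordered: ✓ — h, p, f, q, r, g, h1: once each, no exchange needed
linear: ✓ — each of h, p, f, q, r, g, h1 used exactly once
affine: ✓ — none of h, p, f, q, r, g, h1 used more than once
relevant: ✓ — h, p, f, q, r, g, h1: all used, weakening unneeded
unrestricted: ✓ — simply typable at A → A; W, C, E all held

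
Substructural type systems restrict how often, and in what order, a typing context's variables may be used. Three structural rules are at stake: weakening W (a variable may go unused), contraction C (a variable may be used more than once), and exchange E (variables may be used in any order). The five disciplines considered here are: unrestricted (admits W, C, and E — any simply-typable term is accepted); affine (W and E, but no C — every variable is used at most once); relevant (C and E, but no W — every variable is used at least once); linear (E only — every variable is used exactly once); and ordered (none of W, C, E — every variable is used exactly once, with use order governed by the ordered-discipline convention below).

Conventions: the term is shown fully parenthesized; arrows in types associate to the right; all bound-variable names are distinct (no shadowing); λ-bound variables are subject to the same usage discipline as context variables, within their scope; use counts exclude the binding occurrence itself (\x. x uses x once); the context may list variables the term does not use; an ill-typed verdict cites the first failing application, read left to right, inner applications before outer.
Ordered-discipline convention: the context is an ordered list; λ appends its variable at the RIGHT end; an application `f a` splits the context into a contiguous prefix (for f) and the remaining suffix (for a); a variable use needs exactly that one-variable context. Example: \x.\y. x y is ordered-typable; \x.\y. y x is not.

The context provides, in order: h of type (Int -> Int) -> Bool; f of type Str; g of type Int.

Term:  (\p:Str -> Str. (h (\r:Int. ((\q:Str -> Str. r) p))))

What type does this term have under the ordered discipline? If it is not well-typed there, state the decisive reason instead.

not well-typed under ordered — unused: f, g, q — weakening required
use counts: h: 1×; f: 0×; g: 0×; p (bound): 1×; r (bound): 1×; q (bound): 0×
left-to-right use order: h, r, p
typing: the term checks, with type (Str -> Str) -> Bool
all disciplines: ordered ✗; linear ✗; affine ✓; relevant ✗; unrestricted ✓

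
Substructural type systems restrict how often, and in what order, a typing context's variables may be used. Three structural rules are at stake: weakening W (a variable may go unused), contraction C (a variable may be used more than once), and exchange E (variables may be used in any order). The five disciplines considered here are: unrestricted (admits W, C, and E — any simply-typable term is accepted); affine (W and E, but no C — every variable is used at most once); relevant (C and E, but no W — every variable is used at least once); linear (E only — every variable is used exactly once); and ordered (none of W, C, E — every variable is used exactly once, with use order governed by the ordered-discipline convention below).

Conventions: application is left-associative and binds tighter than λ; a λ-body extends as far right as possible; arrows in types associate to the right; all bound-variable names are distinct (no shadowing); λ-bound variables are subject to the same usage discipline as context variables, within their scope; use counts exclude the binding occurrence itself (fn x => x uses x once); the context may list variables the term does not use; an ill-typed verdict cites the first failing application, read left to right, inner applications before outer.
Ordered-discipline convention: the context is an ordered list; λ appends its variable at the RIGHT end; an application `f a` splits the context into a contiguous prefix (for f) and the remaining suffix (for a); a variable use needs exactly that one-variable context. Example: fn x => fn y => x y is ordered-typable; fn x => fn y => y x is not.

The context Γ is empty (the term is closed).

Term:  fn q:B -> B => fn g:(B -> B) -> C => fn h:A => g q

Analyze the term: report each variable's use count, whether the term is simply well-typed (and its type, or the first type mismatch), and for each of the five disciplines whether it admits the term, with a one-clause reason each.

usage: q (λ-bound): 1×, g (λ-bound): 1×, h (λ-bound): 0×
use order (left to right): g, q
typing: well-typed — term : (B -> B) -> ((B -> B) -> C) -> A -> C
ordered ✗ (h never used (weakening))
linear ✗ (h never used (weakening))
affine ✓ (none of q, g, h used more than once)
relevant ✗ (h never used (weakening))
unrestricted ✓ (simply typable at (B -> B) -> ((B -> B) -> C) -> A -> C; W, C, E all held)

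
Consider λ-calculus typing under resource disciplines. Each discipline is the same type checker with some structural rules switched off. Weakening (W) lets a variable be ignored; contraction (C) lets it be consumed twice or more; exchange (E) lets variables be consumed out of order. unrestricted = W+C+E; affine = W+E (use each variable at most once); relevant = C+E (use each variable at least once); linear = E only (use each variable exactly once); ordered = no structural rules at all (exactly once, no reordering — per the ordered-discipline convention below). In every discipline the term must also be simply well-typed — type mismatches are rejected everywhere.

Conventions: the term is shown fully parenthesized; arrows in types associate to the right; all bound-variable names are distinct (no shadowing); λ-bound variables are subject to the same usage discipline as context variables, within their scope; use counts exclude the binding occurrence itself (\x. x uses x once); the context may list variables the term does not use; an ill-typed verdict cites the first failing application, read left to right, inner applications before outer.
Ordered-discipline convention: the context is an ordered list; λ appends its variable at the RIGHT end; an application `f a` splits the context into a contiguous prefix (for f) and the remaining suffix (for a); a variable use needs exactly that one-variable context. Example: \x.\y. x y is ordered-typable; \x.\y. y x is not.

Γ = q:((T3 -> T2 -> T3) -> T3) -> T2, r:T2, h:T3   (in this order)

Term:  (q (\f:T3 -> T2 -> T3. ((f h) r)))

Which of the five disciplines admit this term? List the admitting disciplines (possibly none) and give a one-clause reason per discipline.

accepted by: linear, affine, relevant, unrestricted
use counts: q: 1×, r: 1×, h: 1×, f (λ-bound): 1×
order of uses: q, f, h, r
typing: the term checks, with type T2
ordered: ✗, use order q, f, h, r needs exchange
linear: ✓, q, r, h, f: one use apiece
affine: ✓, q, r, h, f: no repeats, contraction unneeded
relevant: ✓, every one of q, r, h, f appears
unrestricted: ✓, well-typed at T2; no restrictions here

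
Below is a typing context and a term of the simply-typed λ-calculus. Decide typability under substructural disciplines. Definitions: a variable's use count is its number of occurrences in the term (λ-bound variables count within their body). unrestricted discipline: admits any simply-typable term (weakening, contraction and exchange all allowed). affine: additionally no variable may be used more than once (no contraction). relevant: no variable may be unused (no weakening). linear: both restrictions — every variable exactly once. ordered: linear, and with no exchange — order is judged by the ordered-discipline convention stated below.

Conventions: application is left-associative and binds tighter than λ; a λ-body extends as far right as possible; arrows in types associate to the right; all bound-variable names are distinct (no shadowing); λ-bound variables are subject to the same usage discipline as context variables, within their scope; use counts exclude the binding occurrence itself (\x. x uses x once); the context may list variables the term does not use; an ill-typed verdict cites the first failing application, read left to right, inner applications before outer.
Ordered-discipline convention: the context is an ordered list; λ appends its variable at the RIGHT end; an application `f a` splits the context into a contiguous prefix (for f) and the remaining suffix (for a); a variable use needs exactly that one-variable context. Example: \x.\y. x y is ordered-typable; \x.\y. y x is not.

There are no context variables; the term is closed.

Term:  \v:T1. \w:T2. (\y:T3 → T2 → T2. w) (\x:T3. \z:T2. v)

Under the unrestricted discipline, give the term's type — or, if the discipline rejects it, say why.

not well-typed under unrestricted — the type mismatch rejects it
use counts: v [bound] ×1, w [bound] ×1, y [bound] ×0, x [bound] ×0, z [bound] ×0
order of uses: w, v
typing: ill-typed: a function awaiting T3 → T2 → T2 gets T3 → T2 → T1
all disciplines: ordered ✗ | linear ✗ | affine ✗ | relevant ✗ | unrestricted ✗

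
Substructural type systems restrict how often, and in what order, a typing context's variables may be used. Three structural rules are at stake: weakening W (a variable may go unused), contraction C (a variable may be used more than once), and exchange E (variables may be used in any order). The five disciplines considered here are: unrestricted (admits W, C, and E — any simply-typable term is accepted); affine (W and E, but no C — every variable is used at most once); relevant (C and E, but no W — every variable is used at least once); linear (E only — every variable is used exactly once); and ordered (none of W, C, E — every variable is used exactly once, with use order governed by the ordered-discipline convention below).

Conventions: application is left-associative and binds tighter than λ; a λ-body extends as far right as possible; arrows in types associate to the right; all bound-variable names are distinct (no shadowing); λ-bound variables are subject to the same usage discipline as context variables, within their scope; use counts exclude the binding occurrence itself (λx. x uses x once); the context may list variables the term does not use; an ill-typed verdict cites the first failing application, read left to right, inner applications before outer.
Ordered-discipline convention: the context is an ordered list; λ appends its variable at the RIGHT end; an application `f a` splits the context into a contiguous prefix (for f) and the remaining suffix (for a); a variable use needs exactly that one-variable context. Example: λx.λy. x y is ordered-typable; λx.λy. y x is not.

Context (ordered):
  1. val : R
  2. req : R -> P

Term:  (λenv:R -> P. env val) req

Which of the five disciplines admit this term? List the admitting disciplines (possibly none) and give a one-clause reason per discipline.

admitted in: linear, affine, relevant, unrestricted
use counts: val ×1, req ×1, env [bound] ×1
use order (left to right): env, val, req
typing: well-typed at P
ordered: ✗, no ordered split (uses run env, val, req)
linear: ✓, each of val, req, env used exactly once
affine: ✓, at most one use each (val, req, env)
relevant: ✓, at least one use each (val, req, env)
unrestricted: ✓, well-typed at P; no restrictions here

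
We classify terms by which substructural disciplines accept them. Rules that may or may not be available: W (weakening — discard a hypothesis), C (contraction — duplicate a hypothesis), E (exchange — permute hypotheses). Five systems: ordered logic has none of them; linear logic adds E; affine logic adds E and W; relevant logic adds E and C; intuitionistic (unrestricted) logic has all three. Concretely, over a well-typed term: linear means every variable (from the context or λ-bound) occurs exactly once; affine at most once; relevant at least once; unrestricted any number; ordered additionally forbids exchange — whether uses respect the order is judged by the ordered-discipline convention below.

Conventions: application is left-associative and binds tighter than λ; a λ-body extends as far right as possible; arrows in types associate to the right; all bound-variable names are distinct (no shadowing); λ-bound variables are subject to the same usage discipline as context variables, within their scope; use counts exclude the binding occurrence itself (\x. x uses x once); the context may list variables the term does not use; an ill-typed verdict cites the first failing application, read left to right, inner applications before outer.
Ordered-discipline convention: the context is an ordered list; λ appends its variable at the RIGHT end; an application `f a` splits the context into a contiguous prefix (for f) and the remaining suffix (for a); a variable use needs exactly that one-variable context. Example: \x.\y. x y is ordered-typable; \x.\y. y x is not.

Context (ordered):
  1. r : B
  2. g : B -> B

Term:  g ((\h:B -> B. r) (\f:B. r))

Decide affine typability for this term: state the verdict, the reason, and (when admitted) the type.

no — needs contraction — r ×2
use counts: r: 2, g: 1, h [bound]: 0, f [bound]: 0
uses in reading order: g, r, r
typing: the term checks, with type B
across the five disciplines: ordered ✗, linear ✗, affine ✗, relevant ✗, unrestricted ✓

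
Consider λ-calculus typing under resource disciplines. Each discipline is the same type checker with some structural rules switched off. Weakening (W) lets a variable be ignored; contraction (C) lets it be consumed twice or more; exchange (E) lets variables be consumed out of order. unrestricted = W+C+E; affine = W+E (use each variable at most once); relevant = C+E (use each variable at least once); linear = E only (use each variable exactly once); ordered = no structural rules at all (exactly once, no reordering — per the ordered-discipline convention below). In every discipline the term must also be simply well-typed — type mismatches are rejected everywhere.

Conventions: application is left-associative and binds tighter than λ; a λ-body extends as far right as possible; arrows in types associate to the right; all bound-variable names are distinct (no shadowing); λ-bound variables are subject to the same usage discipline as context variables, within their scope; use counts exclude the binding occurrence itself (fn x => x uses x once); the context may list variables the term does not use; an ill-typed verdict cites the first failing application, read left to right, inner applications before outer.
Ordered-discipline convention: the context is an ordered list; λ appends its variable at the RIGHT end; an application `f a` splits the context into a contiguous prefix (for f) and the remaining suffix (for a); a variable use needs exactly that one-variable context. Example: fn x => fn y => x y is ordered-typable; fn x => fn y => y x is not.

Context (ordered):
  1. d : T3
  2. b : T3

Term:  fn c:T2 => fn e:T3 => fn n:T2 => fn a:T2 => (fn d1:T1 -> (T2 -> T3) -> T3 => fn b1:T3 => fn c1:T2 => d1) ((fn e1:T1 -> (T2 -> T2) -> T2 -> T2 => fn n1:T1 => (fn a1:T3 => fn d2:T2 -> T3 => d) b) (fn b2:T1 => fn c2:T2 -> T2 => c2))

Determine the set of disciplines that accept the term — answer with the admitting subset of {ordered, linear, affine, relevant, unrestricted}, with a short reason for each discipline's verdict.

admitted by: affine, unrestricted
counts: d: 1; b: 1; c [bound]: 0; e [bound]: 0; n [bound]: 0; a [bound]: 0; d1 [bound]: 1; b1 [bound]: 0; c1 [bound]: 0; e1 [bound]: 0; n1 [bound]: 0; a1 [bound]: 0; d2 [bound]: 0; b2 [bound]: 0; c2 [bound]: 1
uses in reading order: d1, d, b, c2
typing: ✓ — T2 -> T3 -> T2 -> T2 -> T3 -> T2 -> T1 -> (T2 -> T3) -> T3
ordered: ✗ — needs weakening: c, e, n, a, b1, c1, e1, n1, a1, d2, b2 unused
linear: ✗ — needs weakening: c, e, n, a, b1, c1, e1, n1, a1, d2, b2 unused
affine: ✓ — at most one use each (d, b, c, e, n, a, d1, b1, c1, e1, n1, a1, d2, b2, c2)
relevant: ✗ — needs weakening: c, e, n, a, b1, c1, e1, n1, a1, d2, b2 unused
unrestricted: ✓ — typability at T2 -> T3 -> T2 -> T2 -> T3 -> T2 -> T1 -> (T2 -> T3) -> T3 is all that's needed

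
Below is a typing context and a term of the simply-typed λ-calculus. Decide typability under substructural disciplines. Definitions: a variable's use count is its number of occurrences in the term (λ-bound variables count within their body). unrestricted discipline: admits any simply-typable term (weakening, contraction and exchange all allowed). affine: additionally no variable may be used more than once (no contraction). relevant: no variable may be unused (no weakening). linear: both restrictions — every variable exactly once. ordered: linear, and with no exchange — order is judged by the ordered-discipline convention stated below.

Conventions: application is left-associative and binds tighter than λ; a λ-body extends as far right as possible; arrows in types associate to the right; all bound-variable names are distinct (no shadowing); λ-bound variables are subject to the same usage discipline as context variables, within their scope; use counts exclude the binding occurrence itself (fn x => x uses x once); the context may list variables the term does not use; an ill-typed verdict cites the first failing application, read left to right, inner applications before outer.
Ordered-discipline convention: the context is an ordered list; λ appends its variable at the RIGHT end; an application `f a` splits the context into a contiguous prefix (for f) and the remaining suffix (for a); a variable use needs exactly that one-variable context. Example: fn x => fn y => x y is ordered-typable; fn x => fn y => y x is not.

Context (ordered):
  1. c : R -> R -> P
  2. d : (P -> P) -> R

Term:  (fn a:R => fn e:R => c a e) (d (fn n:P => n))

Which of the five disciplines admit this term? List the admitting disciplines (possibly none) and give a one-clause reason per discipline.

admitting disciplines: ordered, linear, affine, relevant, unrestricted
variable uses: c=1; d=1; a [bound]=1; e [bound]=1; n [bound]=1
left-to-right use order: c, a, e, d, n
typing: well-typed at R -> P
ordered: ✓, c, d, a, e, n once each; derivable with no W/C/E
linear: ✓, single use per variable (c, d, a, e, n)
affine: ✓, c, d, a, e, n: no repeats, contraction unneeded
relevant: ✓, every one of c, d, a, e, n appears
unrestricted: ✓, typability at R -> P is all that's needed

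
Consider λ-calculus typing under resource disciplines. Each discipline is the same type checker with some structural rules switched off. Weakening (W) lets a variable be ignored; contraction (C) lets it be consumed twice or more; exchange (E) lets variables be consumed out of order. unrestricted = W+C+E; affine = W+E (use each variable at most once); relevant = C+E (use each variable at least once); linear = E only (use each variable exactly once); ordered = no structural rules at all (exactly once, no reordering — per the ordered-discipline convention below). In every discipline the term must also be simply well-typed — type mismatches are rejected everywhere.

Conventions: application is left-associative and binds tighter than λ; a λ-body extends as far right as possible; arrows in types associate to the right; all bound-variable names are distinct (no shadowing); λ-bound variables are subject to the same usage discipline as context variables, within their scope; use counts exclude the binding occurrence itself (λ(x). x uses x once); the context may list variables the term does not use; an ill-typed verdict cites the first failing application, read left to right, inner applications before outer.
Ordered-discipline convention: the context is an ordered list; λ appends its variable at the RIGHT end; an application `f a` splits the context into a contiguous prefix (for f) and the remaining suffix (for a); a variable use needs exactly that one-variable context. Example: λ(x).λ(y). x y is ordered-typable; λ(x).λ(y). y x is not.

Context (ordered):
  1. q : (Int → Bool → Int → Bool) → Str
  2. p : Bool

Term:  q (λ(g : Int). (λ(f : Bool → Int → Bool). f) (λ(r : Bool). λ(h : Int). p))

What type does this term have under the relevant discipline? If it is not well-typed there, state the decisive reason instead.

not well-typed under relevant — unused: g, r, h — weakening required
usage: q: 1; p: 1; g [bound]: 0; f [bound]: 1; r [bound]: 0; h [bound]: 0
use order (left to right): q, f, p
typing: the term checks, with type Str
per-discipline verdicts: ordered ✗; linear ✗; affine ✓; relevant ✗; unrestricted ✓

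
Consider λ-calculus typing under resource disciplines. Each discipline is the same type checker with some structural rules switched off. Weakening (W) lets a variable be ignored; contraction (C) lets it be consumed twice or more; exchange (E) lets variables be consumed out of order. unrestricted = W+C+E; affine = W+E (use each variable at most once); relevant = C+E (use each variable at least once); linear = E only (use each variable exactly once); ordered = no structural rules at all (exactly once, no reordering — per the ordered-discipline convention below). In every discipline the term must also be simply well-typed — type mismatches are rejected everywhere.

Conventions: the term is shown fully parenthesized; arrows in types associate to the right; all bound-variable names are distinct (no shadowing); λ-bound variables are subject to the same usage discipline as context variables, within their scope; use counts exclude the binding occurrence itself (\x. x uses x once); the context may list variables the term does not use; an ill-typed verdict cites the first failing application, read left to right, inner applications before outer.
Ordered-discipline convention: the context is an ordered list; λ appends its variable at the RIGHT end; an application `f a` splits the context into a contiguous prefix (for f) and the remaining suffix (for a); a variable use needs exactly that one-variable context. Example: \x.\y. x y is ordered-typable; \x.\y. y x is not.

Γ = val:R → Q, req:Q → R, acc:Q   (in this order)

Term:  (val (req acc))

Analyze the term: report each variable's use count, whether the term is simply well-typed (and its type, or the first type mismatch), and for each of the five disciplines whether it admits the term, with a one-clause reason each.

use counts: val ×1, req ×1, acc ×1
order of uses: val, req, acc
typing: the term checks, with type Q
ordered: ✓ — single-use (val, req, acc), ordered derivation ok
linear: ✓ — val, req, acc: one use apiece
affine: ✓ — at most one use each (val, req, acc)
relevant: ✓ — every one of val, req, acc appears
unrestricted: ✓ — type-checks (Q) and nothing is barred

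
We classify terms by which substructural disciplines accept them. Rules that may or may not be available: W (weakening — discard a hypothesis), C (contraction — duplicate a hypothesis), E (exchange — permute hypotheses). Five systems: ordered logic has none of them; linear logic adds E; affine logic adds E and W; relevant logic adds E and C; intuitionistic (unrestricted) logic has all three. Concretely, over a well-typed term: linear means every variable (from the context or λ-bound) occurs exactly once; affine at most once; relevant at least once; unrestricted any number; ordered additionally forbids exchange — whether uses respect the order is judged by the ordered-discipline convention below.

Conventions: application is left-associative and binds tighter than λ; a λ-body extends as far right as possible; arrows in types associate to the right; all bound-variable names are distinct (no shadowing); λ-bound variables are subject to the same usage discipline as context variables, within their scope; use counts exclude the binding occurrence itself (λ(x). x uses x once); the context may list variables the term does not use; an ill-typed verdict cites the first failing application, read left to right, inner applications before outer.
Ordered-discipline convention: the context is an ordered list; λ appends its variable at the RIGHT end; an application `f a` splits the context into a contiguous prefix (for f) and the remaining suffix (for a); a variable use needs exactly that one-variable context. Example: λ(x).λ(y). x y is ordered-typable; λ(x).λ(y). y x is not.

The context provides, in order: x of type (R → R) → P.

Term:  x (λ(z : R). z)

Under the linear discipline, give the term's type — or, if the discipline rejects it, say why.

term : P
variable uses: x ×1, z [bound] ×1
left-to-right use order: x, z
typing: well-typed — term : P
summary: ordered ✓, linear ✓, affine ✓, relevant ✓, unrestricted ✓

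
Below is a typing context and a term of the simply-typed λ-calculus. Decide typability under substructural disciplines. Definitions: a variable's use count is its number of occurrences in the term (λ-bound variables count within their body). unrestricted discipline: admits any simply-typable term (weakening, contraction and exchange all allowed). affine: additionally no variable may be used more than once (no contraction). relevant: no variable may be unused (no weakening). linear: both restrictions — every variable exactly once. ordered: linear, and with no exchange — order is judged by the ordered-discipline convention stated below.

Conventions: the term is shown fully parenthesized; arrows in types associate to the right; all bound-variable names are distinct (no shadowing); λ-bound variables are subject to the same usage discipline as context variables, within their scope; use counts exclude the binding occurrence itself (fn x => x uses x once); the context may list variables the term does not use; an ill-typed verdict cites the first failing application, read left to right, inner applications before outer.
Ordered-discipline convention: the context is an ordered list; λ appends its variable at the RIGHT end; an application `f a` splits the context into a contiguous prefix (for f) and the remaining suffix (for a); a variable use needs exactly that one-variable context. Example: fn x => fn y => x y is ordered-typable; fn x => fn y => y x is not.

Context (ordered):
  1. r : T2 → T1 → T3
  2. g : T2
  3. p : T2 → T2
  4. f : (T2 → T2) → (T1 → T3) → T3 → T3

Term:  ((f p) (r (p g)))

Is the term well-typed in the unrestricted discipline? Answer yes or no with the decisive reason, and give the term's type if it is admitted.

yes — simply typable at T3 → T3; W, C, E all held; term : T3 → T3
usage: r=1, g=1, p=2, f=1
uses in reading order: f, p, r, p, g
typing: ✓ — T3 → T3
across the five disciplines: ordered ✗, linear ✗, affine ✗, relevant ✓, unrestricted ✓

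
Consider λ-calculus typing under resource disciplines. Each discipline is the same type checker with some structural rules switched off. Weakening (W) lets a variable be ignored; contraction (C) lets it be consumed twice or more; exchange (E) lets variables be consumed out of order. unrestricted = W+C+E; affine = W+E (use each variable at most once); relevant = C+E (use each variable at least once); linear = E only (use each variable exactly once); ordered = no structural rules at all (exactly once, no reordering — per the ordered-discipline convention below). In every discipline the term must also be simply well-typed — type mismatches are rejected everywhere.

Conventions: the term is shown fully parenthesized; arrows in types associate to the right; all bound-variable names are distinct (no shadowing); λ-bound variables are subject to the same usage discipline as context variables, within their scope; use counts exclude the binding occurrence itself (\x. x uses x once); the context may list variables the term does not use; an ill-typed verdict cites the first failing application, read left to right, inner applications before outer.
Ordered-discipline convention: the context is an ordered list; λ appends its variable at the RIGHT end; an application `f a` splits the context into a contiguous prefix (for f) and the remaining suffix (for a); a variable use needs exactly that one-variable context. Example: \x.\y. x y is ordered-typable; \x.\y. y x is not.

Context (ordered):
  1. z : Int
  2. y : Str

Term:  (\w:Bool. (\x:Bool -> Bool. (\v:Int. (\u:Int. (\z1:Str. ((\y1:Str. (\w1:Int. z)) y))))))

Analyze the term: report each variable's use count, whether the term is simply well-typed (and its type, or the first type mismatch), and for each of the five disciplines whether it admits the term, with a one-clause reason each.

usage: z ×1, y ×1, w [bound] ×0, x [bound] ×0, v [bound] ×0, u [bound] ×0, z1 [bound] ×0, y1 [bound] ×0, w1 [bound] ×0
left-to-right use order: z, y
typing: well-typed — term : Bool -> (Bool -> Bool) -> Int -> Int -> Str -> Int -> Int
ordered: ✗, needs weakening: w, x, v, u, z1, y1, w1 unused
linear: ✗, needs weakening: w, x, v, u, z1, y1, w1 unused
affine: ✓, z, y, w, x, v, u, z1, y1, w1: no repeats, contraction unneeded
relevant: ✗, needs weakening: w, x, v, u, z1, y1, w1 unused
unrestricted: ✓, well-typed at Bool -> (Bool -> Bool) -> Int -> Int -> Str -> Int -> Int; no restrictions here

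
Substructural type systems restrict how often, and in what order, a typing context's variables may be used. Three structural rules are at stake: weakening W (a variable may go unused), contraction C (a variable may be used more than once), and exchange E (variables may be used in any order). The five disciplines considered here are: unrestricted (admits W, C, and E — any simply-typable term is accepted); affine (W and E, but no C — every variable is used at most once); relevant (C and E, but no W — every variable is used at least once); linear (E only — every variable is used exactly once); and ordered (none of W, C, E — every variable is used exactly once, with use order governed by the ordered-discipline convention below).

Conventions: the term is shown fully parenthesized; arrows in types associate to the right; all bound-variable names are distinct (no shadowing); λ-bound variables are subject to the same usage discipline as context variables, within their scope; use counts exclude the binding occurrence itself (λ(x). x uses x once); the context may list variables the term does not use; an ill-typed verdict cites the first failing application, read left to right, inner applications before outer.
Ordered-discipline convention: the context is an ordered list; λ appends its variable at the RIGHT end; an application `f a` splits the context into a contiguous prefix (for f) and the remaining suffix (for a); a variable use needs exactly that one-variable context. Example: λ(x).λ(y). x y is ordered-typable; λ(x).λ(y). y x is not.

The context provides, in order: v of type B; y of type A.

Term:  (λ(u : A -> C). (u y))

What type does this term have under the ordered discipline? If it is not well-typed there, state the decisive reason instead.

not well-typed under ordered — unused: v — weakening required
usage: v=0, y=1, u (bound)=1
left-to-right use order: u, y
typing: ✓ — (A -> C) -> C
per-discipline verdicts: ordered ✗; linear ✗; affine ✓; relevant ✗; unrestricted ✓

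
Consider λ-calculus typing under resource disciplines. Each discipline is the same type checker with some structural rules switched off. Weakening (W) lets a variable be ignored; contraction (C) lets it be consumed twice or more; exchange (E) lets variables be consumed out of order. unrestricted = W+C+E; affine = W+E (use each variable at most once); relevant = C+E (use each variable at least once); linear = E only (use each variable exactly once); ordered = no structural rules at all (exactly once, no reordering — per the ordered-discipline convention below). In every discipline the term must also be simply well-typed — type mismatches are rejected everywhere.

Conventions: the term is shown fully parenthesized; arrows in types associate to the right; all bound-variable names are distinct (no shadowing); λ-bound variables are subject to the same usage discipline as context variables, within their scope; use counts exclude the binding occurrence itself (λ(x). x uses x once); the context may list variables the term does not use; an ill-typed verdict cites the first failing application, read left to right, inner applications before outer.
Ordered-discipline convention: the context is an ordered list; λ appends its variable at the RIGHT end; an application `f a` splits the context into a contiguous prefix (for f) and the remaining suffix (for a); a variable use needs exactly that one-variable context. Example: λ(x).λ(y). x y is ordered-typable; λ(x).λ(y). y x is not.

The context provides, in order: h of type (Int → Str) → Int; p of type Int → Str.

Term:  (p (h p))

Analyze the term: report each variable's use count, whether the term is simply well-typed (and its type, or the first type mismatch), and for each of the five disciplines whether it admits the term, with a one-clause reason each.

use counts: h: 1×, p: 2×
uses in reading order: p, h, p
typing: ✓ — Str
ordered ✗ (uses contraction: p ×2)
linear ✗ (uses contraction: p ×2)
affine ✗ (uses contraction: p ×2)
relevant ✓ (h, p: all used, weakening unneeded)
unrestricted ✓ (well-typed at Str; no restrictions here)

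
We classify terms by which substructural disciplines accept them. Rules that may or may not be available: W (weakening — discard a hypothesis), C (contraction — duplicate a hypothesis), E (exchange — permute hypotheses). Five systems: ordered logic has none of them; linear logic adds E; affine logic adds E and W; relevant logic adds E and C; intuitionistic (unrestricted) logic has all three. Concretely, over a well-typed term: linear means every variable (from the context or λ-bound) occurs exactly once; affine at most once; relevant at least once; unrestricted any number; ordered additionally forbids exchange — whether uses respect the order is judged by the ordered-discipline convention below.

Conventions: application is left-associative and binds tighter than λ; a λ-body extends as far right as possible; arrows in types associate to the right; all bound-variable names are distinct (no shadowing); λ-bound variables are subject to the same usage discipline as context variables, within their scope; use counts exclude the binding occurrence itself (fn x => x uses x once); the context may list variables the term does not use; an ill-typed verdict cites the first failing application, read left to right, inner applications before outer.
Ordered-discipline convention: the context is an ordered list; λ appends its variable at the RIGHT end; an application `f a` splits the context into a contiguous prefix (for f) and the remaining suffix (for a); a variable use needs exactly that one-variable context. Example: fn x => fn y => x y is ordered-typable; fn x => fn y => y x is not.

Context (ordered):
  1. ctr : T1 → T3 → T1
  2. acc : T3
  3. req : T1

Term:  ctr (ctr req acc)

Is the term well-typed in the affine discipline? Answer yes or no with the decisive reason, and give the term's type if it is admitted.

no — ctr ×2 used more than once (contraction)
counts: ctr=2, acc=1, req=1
uses in reading order: ctr, ctr, req, acc
typing: the term checks, with type T3 → T1
per-discipline verdicts: ordered ✗; linear ✗; affine ✗; relevant ✓; unrestricted ✓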